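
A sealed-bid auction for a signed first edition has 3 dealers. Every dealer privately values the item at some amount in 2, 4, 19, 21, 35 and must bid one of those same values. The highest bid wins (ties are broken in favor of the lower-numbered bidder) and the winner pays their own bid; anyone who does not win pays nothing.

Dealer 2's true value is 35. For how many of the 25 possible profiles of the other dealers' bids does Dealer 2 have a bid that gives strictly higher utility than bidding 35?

12

Others bid (2, 2): truth gives 0; bid 4 gives 31 > 0. Violating.
Others bid (2, 4): truth gives 0; bid 4 gives 31 > 0. Violating.
Others bid (2, 19): truth gives 0; bid 19 gives 16 > 0. Violating.
Others bid (2, 21): truth gives 0; bid 21 gives 14 > 0. Violating.
Others bid (2, 35): truth gives 0; no alternative beats it.
Others bid (4, 35): truth gives 0; no alternative beats it.
(Checking all 25 profiles: 12 have a profitable deviation, 13 do not.)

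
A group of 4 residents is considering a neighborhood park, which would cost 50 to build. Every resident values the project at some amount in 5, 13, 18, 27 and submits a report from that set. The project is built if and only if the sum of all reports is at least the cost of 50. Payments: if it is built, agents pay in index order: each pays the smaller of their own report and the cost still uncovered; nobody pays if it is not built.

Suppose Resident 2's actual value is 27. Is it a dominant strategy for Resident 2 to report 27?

No

Consider the case where Resident 1 reports 5, Resident 3 reports 5 and Resident 4 reports 27.
Truthful report 27: project built, pays 27, utility 27 - 27 = 0.
Report 13 instead: project built, pays 13, utility 27 - 13 = 14.
Since 14 > 0, reporting 13 is strictly better here, so truthful reporting is not dominant.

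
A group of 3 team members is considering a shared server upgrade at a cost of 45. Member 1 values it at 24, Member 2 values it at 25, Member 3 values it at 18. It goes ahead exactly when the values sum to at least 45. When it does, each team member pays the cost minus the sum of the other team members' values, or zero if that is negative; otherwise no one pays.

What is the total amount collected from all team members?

Total value 67 ≥ cost 45, so it is built.
Member 1: others sum to 43; max(0, 45 - 43) = 2.
Member 2: others sum to 42; max(0, 45 - 42) = 3.
Member 3: others sum to 49; max(0, 45 - 49) = 0.
Total collected = 2 + 3 + 0 = 5.

5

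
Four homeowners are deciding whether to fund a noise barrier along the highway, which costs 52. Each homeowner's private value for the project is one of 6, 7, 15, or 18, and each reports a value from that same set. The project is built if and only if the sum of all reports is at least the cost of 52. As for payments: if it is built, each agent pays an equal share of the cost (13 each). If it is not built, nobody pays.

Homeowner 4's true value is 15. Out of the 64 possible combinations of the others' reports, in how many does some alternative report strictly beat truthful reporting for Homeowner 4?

3

Others report (6, 15, 15): truth gives 0; report 18 gives 2 > 0. Violating.
Others report (15, 6, 15): truth gives 0; report 18 gives 2 > 0. Violating.
Others report (15, 15, 6): truth gives 0; report 18 gives 2 > 0. Violating.
Others report (6, 6, 6): truth gives 0; no alternative beats it.
Others report (6, 6, 7): truth gives 0; no alternative beats it.
(Checking all 64 profiles: 3 have a profitable deviation, 61 do not.)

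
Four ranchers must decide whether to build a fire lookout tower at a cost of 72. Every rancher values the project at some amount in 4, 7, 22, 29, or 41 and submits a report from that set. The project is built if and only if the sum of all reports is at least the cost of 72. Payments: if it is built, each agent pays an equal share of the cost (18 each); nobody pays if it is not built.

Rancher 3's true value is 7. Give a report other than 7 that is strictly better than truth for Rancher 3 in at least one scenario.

4

Suppose Rancher 1 reports 4, Rancher 2 reports 22 and Rancher 4 reports 41.
Report 7: project built, pays 18, utility 7 - 18 = -11.
Report 4: project not built, utility 0.
So reporting 4 beats truth here (0 > -11).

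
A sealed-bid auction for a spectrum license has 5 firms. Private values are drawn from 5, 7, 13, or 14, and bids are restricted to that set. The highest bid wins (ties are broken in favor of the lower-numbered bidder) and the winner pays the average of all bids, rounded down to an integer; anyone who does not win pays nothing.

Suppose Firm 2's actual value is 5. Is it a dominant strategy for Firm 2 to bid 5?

Yes

Check each profile of the others' bids and compare truth against every alternative bid.
Others bid (5, 5, 7, 7): truth gives 0, best alternative gives -1.
Others bid (5, 7, 5, 7): truth gives 0, best alternative gives -1.
Others bid (5, 7, 7, 5): truth gives 0, best alternative gives -1.
Others bid (5, 7, 7, 7): truth gives 0, best alternative gives -1.
Others bid (5, 5, 5, 5): truth gives 0, best alternative gives 0.
Others bid (5, 5, 5, 7): truth gives 0, best alternative gives 0.
(Remaining 250 profiles checked similarly; truth is weakly best in each.)
In every case the truthful bid is at least as good as any alternative, so it is a dominant strategy.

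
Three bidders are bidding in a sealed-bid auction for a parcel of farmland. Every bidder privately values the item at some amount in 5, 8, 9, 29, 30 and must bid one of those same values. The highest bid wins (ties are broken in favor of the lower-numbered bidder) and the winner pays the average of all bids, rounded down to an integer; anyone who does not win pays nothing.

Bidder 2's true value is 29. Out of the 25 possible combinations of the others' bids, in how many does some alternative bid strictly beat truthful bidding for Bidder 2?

12

Others bid (5, 5): truth gives 16; bid 8 gives 23 > 16. Violating.
Others bid (5, 8): truth gives 15; bid 8 gives 22 > 15. Violating.
Others bid (5, 9): truth gives 15; bid 9 gives 22 > 15. Violating.
Others bid (5, 30): truth gives 0; bid 30 gives 8 > 0. Violating.
Others bid (5, 29): truth gives 8; no alternative beats it.
Others bid (8, 29): truth gives 7; no alternative beats it.
(Checking all 25 profiles: 12 have a profitable deviation, 13 do not.)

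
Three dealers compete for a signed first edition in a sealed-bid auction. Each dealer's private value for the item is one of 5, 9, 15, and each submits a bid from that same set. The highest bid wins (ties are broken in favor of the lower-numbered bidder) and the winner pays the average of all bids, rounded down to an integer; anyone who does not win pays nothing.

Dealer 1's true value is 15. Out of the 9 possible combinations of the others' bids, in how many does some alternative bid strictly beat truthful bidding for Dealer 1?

Others bid (5, 5): truth gives 7; bid 5 gives 10 > 7. Violating.
Others bid (5, 9): truth gives 6; bid 9 gives 8 > 6. Violating.
Others bid (9, 5): truth gives 6; bid 9 gives 8 > 6. Violating.
Others bid (9, 9): truth gives 4; bid 9 gives 6 > 4. Violating.
Others bid (5, 15): truth gives 4; no alternative beats it.
Others bid (9, 15): truth gives 2; no alternative beats it.
(Checking all 9 profiles: 4 have a profitable deviation, 5 do not.)

4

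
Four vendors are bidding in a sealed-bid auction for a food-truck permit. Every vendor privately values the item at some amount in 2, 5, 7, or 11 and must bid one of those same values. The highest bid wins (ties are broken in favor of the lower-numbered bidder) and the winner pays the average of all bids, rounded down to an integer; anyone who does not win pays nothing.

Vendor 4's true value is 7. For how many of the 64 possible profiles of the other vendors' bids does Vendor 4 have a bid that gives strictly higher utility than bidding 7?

13

Others bid (2, 2, 2): truth gives 4; bid 5 gives 5 > 4. Violating.
Others bid (2, 2, 7): truth gives 0; bid 11 gives 2 > 0. Violating.
Others bid (2, 5, 7): truth gives 0; bid 11 gives 1 > 0. Violating.
Others bid (2, 7, 2): truth gives 0; bid 11 gives 2 > 0. Violating.
Others bid (2, 2, 5): truth gives 3; no alternative beats it.
Others bid (2, 2, 11): truth gives 0; no alternative beats it.
(Checking all 64 profiles: 13 have a profitable deviation, 51 do not.)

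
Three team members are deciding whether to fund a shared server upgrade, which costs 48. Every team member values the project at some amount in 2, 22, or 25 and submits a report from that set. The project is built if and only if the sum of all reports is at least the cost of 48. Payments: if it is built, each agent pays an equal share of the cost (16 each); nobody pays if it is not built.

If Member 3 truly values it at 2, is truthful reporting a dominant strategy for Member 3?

Check each profile of the others' reports and compare truth against every alternative report.
Others report (2, 25): truth gives 0, best alternative gives -14.
Others report (22, 22): truth gives 0, best alternative gives -14.
Others report (25, 2): truth gives 0, best alternative gives -14.
Others report (22, 25): truth gives -14, best alternative gives -14.
Others report (25, 22): truth gives -14, best alternative gives -14.
Others report (25, 25): truth gives -14, best alternative gives -14.
(Remaining 3 profiles checked similarly; truth is weakly best in each.)
In every case the truthful report is at least as good as any alternative, so it is a dominant strategy.

Yes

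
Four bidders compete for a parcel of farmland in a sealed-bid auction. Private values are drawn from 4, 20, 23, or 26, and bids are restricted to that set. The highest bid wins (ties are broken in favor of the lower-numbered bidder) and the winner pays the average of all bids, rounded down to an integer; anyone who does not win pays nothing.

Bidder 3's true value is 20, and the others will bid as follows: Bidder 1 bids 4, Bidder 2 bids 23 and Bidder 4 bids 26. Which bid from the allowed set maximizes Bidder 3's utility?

Bid 4: loses, pays 0, utility 0.
Bid 20: loses, pays 0, utility 0.
Bid 23: loses, pays 0, utility 0.
Bid 26: wins, pays 19, utility 20 - 19 = 1.
The best choice is 26 with utility 1.

26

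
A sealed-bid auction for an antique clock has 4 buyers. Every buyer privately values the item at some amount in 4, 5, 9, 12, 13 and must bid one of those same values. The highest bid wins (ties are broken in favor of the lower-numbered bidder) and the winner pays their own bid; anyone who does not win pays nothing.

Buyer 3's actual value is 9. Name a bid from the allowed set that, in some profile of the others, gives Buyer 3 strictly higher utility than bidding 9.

Suppose Buyer 1 bids 4, Buyer 2 bids 4 and Buyer 4 bids 4.
Bid 9: wins, pays 9, utility 9 - 9 = 0.
Bid 5: wins, pays 5, utility 9 - 5 = 4.
So bidding 5 beats truth here (4 > 0).

5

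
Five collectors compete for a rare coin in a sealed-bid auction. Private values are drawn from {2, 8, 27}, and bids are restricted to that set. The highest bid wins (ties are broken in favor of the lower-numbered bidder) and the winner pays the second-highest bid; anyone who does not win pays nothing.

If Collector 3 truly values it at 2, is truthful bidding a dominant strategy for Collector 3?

Check each profile of the others' bids and compare truth against every alternative bid.
Others bid (2, 2, 2, 8): truth gives 0, best alternative gives -6.
Others bid (2, 2, 8, 2): truth gives 0, best alternative gives -6.
Others bid (2, 2, 8, 8): truth gives 0, best alternative gives -6.
Others bid (2, 2, 2, 2): truth gives 0, best alternative gives 0.
Others bid (2, 2, 2, 27): truth gives 0, best alternative gives 0.
Others bid (2, 2, 8, 27): truth gives 0, best alternative gives 0.
(Remaining 75 profiles checked similarly; truth is weakly best in each.)
In every case the truthful bid is at least as good as any alternative, so it is a dominant strategy.

Yes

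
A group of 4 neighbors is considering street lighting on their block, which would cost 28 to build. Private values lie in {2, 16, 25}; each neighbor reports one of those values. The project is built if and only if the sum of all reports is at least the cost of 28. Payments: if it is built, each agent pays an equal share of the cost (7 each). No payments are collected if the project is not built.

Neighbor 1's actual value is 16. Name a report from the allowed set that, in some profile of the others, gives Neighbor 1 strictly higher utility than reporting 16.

25

Suppose Neighbor 2 reports 2, Neighbor 3 reports 2 and Neighbor 4 reports 2.
Report 16: project not built, utility 0.
Report 25: project built, pays 7, utility 16 - 7 = 9.
So reporting 25 beats truth here (9 > 0).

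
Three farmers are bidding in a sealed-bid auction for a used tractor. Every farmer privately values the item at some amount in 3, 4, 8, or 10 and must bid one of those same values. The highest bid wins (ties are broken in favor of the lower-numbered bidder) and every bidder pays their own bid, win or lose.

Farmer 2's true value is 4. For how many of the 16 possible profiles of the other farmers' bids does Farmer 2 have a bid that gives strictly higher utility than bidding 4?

Others bid (3, 8): truth gives -4; bid 3 gives -3 > -4. Violating.
Others bid (3, 10): truth gives -4; bid 3 gives -3 > -4. Violating.
Others bid (4, 3): truth gives -4; bid 3 gives -3 > -4. Violating.
Others bid (4, 4): truth gives -4; bid 3 gives -3 > -4. Violating.
Others bid (3, 3): truth gives 0; no alternative beats it.
Others bid (3, 4): truth gives 0; no alternative beats it.
(Checking all 16 profiles: 14 have a profitable deviation, 2 do not.)

14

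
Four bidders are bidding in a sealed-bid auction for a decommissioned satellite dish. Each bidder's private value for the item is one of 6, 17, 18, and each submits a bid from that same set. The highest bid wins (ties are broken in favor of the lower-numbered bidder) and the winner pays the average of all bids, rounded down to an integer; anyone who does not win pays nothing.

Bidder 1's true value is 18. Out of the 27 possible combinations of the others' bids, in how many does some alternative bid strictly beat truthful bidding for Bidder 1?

1

Others bid (6, 6, 6): truth gives 9; bid 6 gives 12 > 9. Violating.
Others bid (6, 6, 17): truth gives 7; no alternative beats it.
Others bid (6, 6, 18): truth gives 6; no alternative beats it.
(Checking all 27 profiles: 1 has a profitable deviation, 26 do not.)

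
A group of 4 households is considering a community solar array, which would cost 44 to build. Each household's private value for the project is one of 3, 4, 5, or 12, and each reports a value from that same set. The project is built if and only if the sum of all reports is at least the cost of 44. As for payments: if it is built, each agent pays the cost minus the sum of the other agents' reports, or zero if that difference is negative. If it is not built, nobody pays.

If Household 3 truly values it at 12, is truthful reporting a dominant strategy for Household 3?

Yes

Check each profile of the others' reports and compare truth against every alternative report.
Others report (12, 12, 12): truth gives 4, best alternative gives 0.
Others report (3, 3, 3): truth gives 0, best alternative gives 0.
Others report (3, 3, 4): truth gives 0, best alternative gives 0.
Others report (3, 3, 5): truth gives 0, best alternative gives 0.
Others report (3, 3, 12): truth gives 0, best alternative gives 0.
Others report (3, 4, 3): truth gives 0, best alternative gives 0.
(Remaining 58 profiles checked similarly; truth is weakly best in each.)
In every case the truthful report is at least as good as any alternative, so it is a dominant strategy.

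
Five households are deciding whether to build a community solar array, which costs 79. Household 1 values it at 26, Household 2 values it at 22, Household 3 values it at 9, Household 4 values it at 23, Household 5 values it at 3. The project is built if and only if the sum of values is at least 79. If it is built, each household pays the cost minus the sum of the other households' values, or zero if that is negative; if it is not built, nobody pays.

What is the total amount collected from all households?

64

Total value 83 ≥ cost 79, so it is built.
Household 1: others sum to 57; max(0, 79 - 57) = 22.
Household 2: others sum to 61; max(0, 79 - 61) = 18.
Household 3: others sum to 74; max(0, 79 - 74) = 5.
Household 4: others sum to 60; max(0, 79 - 60) = 19.
Household 5: others sum to 80; max(0, 79 - 80) = 0.
Total collected = 22 + 18 + 5 + 19 + 0 = 64.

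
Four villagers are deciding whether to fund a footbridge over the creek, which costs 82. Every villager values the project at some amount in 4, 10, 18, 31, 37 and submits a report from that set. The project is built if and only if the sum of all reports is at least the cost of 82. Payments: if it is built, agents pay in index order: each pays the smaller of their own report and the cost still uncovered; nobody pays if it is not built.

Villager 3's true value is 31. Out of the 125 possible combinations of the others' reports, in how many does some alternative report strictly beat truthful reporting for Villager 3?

Others report (4, 31, 31): truth gives 0; report 18 gives 13 > 0. Violating.
Others report (4, 31, 37): truth gives 0; report 10 gives 21 > 0. Violating.
Others report (4, 37, 31): truth gives 0; report 10 gives 21 > 0. Violating.
Others report (4, 37, 37): truth gives 0; report 4 gives 27 > 0. Violating.
Others report (4, 4, 4): truth gives 0; no alternative beats it.
Others report (4, 4, 10): truth gives 0; no alternative beats it.
(Checking all 125 profiles: 56 have a profitable deviation, 69 do not.)

56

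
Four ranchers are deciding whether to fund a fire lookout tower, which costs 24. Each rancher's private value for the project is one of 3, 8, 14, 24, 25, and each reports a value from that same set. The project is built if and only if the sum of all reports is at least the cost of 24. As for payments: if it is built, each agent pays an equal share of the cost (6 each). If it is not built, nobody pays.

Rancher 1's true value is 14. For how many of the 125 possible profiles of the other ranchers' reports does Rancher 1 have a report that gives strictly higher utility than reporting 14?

1

Others report (3, 3, 3): truth gives 0; report 24 gives 8 > 0. Violating.
Others report (3, 3, 8): truth gives 8; no alternative beats it.
Others report (3, 3, 14): truth gives 8; no alternative beats it.
(Checking all 125 profiles: 1 has a profitable deviation, 124 do not.)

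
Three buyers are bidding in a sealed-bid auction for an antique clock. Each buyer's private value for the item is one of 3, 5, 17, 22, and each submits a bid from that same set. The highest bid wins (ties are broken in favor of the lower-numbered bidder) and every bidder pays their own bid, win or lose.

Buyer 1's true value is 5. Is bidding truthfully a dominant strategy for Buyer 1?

No

Consider the case where Buyer 2 bids 3 and Buyer 3 bids 3.
Truthful bid 5: wins, pays 5, utility 5 - 5 = 0.
Bid 3 instead: wins, pays 3, utility 5 - 3 = 2.
Since 2 > 0, bidding 3 is strictly better here, so truthful bidding is not dominant.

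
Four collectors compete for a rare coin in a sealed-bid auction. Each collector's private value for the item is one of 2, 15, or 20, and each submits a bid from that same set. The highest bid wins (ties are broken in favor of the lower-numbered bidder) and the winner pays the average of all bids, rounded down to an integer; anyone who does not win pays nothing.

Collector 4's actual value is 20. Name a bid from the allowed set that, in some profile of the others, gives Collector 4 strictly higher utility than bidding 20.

Suppose Collector 1 bids 2, Collector 2 bids 2 and Collector 3 bids 2.
Bid 20: wins, pays 6, utility 20 - 6 = 14.
Bid 15: wins, pays 5, utility 20 - 5 = 15.
So bidding 15 beats truth here (15 > 14).

15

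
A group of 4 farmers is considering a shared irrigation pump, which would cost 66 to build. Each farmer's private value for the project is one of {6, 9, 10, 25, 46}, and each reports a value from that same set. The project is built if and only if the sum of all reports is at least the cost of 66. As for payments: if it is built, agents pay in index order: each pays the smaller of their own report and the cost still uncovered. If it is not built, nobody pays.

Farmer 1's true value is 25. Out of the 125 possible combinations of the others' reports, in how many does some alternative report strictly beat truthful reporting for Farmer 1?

Others report (6, 6, 46): truth gives 0; report 9 gives 16 > 0. Violating.
Others report (6, 9, 46): truth gives 0; report 6 gives 19 > 0. Violating.
Others report (6, 10, 46): truth gives 0; report 6 gives 19 > 0. Violating.
Others report (6, 25, 25): truth gives 0; report 10 gives 15 > 0. Violating.
Others report (6, 6, 6): truth gives 0; no alternative beats it.
Others report (6, 6, 9): truth gives 0; no alternative beats it.
(Checking all 125 profiles: 71 have a profitable deviation, 54 do not.)

71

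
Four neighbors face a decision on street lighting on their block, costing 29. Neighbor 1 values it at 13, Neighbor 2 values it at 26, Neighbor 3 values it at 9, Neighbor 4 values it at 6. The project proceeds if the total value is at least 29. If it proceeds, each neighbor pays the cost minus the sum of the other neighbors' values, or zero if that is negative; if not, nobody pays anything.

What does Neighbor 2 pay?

1

Total value 54 ≥ cost 29, so the project is built.
The other neighbors' values sum to 28.
Cost minus that sum is 29 - 28 = 1.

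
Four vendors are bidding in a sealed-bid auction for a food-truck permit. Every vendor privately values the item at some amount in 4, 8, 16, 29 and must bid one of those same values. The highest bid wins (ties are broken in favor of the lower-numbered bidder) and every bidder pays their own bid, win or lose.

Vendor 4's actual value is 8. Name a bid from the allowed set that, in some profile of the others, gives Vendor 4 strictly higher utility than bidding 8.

Suppose Vendor 1 bids 4, Vendor 2 bids 4 and Vendor 3 bids 8.
Bid 8: loses but pays 8, utility -8.
Bid 4: loses but pays 4, utility -4.
So bidding 4 beats truth here (-4 > -8).

4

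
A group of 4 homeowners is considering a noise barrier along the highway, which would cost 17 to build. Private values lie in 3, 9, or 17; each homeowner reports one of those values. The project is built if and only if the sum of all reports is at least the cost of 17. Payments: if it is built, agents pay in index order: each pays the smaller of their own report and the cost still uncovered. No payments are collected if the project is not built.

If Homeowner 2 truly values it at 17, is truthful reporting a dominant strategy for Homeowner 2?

No

Consider the case where Homeowner 1 reports 3, Homeowner 3 reports 3 and Homeowner 4 reports 3.
Truthful report 17: project built, pays 14, utility 17 - 14 = 3.
Report 9 instead: project built, pays 9, utility 17 - 9 = 8.
Since 8 > 3, reporting 9 is strictly better here, so truthful reporting is not dominant.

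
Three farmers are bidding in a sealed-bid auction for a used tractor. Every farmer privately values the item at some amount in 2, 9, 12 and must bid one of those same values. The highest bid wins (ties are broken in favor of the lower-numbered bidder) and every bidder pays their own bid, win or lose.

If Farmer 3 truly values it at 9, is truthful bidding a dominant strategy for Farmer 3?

No

Consider the case where Farmer 1 bids 2 and Farmer 2 bids 9.
Truthful bid 9: loses but pays 9, utility -9.
Bid 2 instead: loses but pays 2, utility -2.
Since -2 > -9, bidding 2 is strictly better here, so truthful bidding is not dominant.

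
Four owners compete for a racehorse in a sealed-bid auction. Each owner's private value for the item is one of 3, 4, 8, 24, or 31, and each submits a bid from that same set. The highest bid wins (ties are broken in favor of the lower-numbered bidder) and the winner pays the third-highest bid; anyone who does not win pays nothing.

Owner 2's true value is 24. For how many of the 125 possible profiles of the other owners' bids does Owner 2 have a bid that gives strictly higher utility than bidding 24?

27

Others bid (3, 3, 31): truth gives 0; bid 31 gives 21 > 0. Violating.
Others bid (3, 4, 31): truth gives 0; bid 31 gives 20 > 0. Violating.
Others bid (3, 8, 31): truth gives 0; bid 31 gives 16 > 0. Violating.
Others bid (3, 31, 3): truth gives 0; bid 31 gives 21 > 0. Violating.
Others bid (3, 3, 3): truth gives 21; no alternative beats it.
Others bid (3, 3, 4): truth gives 21; no alternative beats it.
(Checking all 125 profiles: 27 have a profitable deviation, 98 do not.)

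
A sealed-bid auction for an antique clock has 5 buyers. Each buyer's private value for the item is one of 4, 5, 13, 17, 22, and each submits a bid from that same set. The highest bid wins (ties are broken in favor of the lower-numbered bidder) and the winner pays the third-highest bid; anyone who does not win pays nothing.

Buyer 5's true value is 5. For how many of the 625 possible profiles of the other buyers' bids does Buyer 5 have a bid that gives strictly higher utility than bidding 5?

Others bid (4, 4, 4, 5): truth gives 0; bid 13 gives 1 > 0. Violating.
Others bid (4, 4, 4, 13): truth gives 0; bid 17 gives 1 > 0. Violating.
Others bid (4, 4, 4, 17): truth gives 0; bid 22 gives 1 > 0. Violating.
Others bid (4, 4, 5, 4): truth gives 0; bid 13 gives 1 > 0. Violating.
Others bid (4, 4, 4, 4): truth gives 1; no alternative beats it.
Others bid (4, 4, 4, 22): truth gives 0; no alternative beats it.
(Checking all 625 profiles: 12 have a profitable deviation, 613 do not.)

12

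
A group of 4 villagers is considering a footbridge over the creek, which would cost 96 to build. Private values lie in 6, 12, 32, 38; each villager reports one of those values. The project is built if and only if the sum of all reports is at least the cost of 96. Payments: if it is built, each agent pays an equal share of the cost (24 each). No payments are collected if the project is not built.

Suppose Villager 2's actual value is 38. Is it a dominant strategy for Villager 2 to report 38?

Yes

Check each profile of the others' reports and compare truth against every alternative report.
Others report (12, 12, 38): truth gives 14, best alternative gives 0.
Others report (12, 38, 12): truth gives 14, best alternative gives 0.
Others report (38, 12, 12): truth gives 14, best alternative gives 0.
Others report (6, 32, 32): truth gives 14, best alternative gives 14.
Others report (6, 32, 38): truth gives 14, best alternative gives 14.
Others report (6, 38, 32): truth gives 14, best alternative gives 14.
(Remaining 58 profiles checked similarly; truth is weakly best in each.)
In every case the truthful report is at least as good as any alternative, so it is a dominant strategy.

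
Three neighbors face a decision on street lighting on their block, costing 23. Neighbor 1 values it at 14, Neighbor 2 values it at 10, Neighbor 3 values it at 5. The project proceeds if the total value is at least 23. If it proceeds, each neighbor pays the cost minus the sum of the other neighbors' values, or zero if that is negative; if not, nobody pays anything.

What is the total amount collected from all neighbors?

Total value 29 ≥ cost 23, so it is built.
Neighbor 1: others sum to 15; max(0, 23 - 15) = 8.
Neighbor 2: others sum to 19; max(0, 23 - 19) = 4.
Neighbor 3: others sum to 24; max(0, 23 - 24) = 0.
Total collected = 8 + 4 + 0 = 12.

12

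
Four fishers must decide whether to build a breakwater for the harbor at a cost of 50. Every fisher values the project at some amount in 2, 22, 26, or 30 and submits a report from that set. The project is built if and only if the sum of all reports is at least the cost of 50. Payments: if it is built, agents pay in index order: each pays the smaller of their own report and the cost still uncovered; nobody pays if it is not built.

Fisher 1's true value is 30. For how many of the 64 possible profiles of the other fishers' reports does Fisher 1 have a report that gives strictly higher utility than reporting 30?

63

Others report (2, 2, 22): truth gives 0; report 26 gives 4 > 0. Violating.
Others report (2, 2, 26): truth gives 0; report 22 gives 8 > 0. Violating.
Others report (2, 2, 30): truth gives 0; report 22 gives 8 > 0. Violating.
Others report (2, 22, 2): truth gives 0; report 26 gives 4 > 0. Violating.
Others report (2, 2, 2): truth gives 0; no alternative beats it.
(Checking all 64 profiles: 63 have a profitable deviation, 1 does not.)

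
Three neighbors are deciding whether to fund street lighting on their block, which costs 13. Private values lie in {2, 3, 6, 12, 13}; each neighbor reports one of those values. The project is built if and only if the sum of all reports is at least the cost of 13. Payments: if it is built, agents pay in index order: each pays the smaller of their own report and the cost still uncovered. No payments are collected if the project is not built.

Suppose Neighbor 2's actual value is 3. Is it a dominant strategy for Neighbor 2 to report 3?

No

Consider the case where Neighbor 1 reports 2 and Neighbor 3 reports 12.
Truthful report 3: project built, pays 3, utility 3 - 3 = 0.
Report 2 instead: project built, pays 2, utility 3 - 2 = 1.
Since 1 > 0, reporting 2 is strictly better here, so truthful reporting is not dominant.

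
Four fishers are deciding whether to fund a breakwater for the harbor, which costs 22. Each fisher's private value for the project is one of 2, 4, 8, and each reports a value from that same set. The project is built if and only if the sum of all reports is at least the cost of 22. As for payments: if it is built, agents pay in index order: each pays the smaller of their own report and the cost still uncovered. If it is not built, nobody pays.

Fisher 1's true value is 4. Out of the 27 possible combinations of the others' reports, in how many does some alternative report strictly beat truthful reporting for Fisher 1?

Others report (4, 8, 8): truth gives 0; report 2 gives 2 > 0. Violating.
Others report (8, 4, 8): truth gives 0; report 2 gives 2 > 0. Violating.
Others report (8, 8, 4): truth gives 0; report 2 gives 2 > 0. Violating.
Others report (8, 8, 8): truth gives 0; report 2 gives 2 > 0. Violating.
Others report (2, 2, 2): truth gives 0; no alternative beats it.
Others report (2, 2, 4): truth gives 0; no alternative beats it.
(Checking all 27 profiles: 4 have a profitable deviation, 23 do not.)

4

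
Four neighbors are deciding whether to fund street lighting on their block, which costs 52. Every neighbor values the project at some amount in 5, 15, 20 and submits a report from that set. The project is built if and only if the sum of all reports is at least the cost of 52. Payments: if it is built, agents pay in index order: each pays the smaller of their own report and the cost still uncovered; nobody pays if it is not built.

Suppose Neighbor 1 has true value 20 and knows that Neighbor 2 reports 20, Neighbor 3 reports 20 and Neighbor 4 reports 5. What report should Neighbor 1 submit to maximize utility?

Report 5: project not built, utility 0.
Report 15: project built, pays 15, utility 20 - 15 = 5.
Report 20: project built, pays 20, utility 20 - 20 = 0.
The best choice is 15 with utility 5.

15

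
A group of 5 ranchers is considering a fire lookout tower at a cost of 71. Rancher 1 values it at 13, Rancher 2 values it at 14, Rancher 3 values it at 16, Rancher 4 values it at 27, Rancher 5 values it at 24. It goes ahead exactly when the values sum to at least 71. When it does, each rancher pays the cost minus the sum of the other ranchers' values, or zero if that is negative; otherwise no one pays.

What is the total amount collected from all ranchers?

5

Total value 94 ≥ cost 71, so it is built.
Rancher 1: others sum to 81; max(0, 71 - 81) = 0.
Rancher 2: others sum to 80; max(0, 71 - 80) = 0.
Rancher 3: others sum to 78; max(0, 71 - 78) = 0.
Rancher 4: others sum to 67; max(0, 71 - 67) = 4.
Rancher 5: others sum to 70; max(0, 71 - 70) = 1.
Total collected = 0 + 0 + 0 + 4 + 1 = 5.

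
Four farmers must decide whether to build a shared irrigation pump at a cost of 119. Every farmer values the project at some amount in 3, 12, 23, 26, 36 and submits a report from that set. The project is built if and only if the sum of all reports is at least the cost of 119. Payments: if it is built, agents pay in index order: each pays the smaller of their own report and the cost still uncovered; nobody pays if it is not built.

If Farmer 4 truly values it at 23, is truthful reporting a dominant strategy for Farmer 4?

Yes

Check each profile of the others' reports and compare truth against every alternative report.
Others report (36, 36, 36): truth gives 12, best alternative gives 12.
Others report (26, 36, 36): truth gives 2, best alternative gives 2.
Others report (36, 26, 36): truth gives 2, best alternative gives 2.
Others report (36, 36, 26): truth gives 2, best alternative gives 2.
Others report (3, 3, 3): truth gives 0, best alternative gives 0.
Others report (3, 3, 12): truth gives 0, best alternative gives 0.
(Remaining 119 profiles checked similarly; truth is weakly best in each.)
In every case the truthful report is at least as good as any alternative, so it is a dominant strategy.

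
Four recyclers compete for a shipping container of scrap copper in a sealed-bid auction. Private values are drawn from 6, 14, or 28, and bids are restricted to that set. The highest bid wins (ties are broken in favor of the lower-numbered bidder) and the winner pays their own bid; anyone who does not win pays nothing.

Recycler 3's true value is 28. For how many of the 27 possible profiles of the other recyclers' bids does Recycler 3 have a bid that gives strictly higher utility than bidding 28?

Others bid (6, 6, 6): truth gives 0; bid 14 gives 14 > 0. Violating.
Others bid (6, 6, 14): truth gives 0; bid 14 gives 14 > 0. Violating.
Others bid (6, 6, 28): truth gives 0; no alternative beats it.
Others bid (6, 14, 6): truth gives 0; no alternative beats it.
(Checking all 27 profiles: 2 have a profitable deviation, 25 do not.)

2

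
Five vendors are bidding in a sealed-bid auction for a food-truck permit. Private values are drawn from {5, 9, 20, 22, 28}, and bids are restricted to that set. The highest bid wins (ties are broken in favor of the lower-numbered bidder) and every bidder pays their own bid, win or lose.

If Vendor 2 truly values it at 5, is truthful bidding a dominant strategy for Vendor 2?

Consider the case where Vendor 1 bids 5, Vendor 3 bids 5, Vendor 4 bids 5 and Vendor 5 bids 5.
Truthful bid 5: loses but pays 5, utility -5.
Bid 9 instead: wins, pays 9, utility 5 - 9 = -4.
Since -4 > -5, bidding 9 is strictly better here, so truthful bidding is not dominant.

No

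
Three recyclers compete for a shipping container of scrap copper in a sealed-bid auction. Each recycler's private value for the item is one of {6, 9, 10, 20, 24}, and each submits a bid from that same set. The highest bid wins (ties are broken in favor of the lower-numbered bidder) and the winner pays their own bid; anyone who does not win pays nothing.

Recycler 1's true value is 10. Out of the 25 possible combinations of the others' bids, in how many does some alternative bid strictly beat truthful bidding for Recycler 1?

Others bid (6, 6): truth gives 0; bid 6 gives 4 > 0. Violating.
Others bid (6, 9): truth gives 0; bid 9 gives 1 > 0. Violating.
Others bid (9, 6): truth gives 0; bid 9 gives 1 > 0. Violating.
Others bid (9, 9): truth gives 0; bid 9 gives 1 > 0. Violating.
Others bid (6, 10): truth gives 0; no alternative beats it.
Others bid (6, 20): truth gives 0; no alternative beats it.
(Checking all 25 profiles: 4 have a profitable deviation, 21 do not.)

4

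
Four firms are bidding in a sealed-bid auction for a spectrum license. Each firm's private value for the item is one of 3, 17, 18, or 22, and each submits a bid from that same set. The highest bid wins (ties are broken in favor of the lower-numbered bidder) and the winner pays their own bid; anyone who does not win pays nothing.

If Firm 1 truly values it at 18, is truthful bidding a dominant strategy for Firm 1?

Consider the case where Firm 2 bids 3, Firm 3 bids 3 and Firm 4 bids 3.
Truthful bid 18: wins, pays 18, utility 18 - 18 = 0.
Bid 3 instead: wins, pays 3, utility 18 - 3 = 15.
Since 15 > 0, bidding 3 is strictly better here, so truthful bidding is not dominant.

No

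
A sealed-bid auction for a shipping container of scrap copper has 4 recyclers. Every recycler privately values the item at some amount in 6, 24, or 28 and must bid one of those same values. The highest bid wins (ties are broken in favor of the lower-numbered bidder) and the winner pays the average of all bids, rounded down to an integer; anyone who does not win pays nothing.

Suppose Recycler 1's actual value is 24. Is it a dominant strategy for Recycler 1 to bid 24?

Consider the case where Recycler 2 bids 6, Recycler 3 bids 6 and Recycler 4 bids 6.
Truthful bid 24: wins, pays 10, utility 24 - 10 = 14.
Bid 6 instead: wins, pays 6, utility 24 - 6 = 18.
Since 18 > 14, bidding 6 is strictly better here, so truthful bidding is not dominant.

No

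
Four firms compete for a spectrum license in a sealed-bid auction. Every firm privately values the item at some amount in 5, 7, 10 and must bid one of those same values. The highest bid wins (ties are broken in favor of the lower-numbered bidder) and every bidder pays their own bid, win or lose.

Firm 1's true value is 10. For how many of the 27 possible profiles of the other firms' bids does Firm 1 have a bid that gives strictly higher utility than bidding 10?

Others bid (5, 5, 5): truth gives 0; bid 5 gives 5 > 0. Violating.
Others bid (5, 5, 7): truth gives 0; bid 7 gives 3 > 0. Violating.
Others bid (5, 7, 5): truth gives 0; bid 7 gives 3 > 0. Violating.
Others bid (5, 7, 7): truth gives 0; bid 7 gives 3 > 0. Violating.
Others bid (5, 5, 10): truth gives 0; no alternative beats it.
Others bid (5, 7, 10): truth gives 0; no alternative beats it.
(Checking all 27 profiles: 8 have a profitable deviation, 19 do not.)

8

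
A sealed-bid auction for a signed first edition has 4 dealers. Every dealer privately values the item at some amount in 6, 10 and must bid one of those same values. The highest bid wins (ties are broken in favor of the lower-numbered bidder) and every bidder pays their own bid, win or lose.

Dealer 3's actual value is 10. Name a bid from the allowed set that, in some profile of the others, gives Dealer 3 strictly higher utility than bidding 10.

Suppose Dealer 1 bids 6, Dealer 2 bids 10 and Dealer 4 bids 6.
Bid 10: loses but pays 10, utility -10.
Bid 6: loses but pays 6, utility -6.
So bidding 6 beats truth here (-6 > -10).

6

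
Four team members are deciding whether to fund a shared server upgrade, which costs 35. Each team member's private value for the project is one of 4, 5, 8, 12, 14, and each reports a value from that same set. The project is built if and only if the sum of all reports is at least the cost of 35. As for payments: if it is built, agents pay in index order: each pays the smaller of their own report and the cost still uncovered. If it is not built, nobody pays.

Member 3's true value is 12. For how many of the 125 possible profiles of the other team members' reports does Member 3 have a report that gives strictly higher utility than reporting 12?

Others report (4, 12, 12): truth gives 0; report 8 gives 4 > 0. Violating.
Others report (4, 12, 14): truth gives 0; report 5 gives 7 > 0. Violating.
Others report (4, 14, 12): truth gives 0; report 5 gives 7 > 0. Violating.
Others report (4, 14, 14): truth gives 0; report 4 gives 8 > 0. Violating.
Others report (4, 4, 4): truth gives 0; no alternative beats it.
Others report (4, 4, 5): truth gives 0; no alternative beats it.
(Checking all 125 profiles: 56 have a profitable deviation, 69 do not.)

56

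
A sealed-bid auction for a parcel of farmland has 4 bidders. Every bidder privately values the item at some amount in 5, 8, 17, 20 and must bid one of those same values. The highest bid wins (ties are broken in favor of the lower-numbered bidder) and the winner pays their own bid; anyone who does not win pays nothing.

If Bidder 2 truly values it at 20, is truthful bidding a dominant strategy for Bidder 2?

Consider the case where Bidder 1 bids 5, Bidder 3 bids 5 and Bidder 4 bids 5.
Truthful bid 20: wins, pays 20, utility 20 - 20 = 0.
Bid 8 instead: wins, pays 8, utility 20 - 8 = 12.
Since 12 > 0, bidding 8 is strictly better here, so truthful bidding is not dominant.

No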